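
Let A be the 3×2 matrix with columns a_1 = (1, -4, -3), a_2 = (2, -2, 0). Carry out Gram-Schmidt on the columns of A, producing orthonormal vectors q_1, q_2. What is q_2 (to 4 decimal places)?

q_2 = (0.7926, -0.2265, 0.5661)

a_1 = (1, -4, -3); ‖a_1‖ = 5.0990, so q_1 = (0.1961, -0.7845, -0.5883).
q_1·a_2 = 0.1961·2 + (-0.7845)·(-2) + (-0.5883)·0 = 1.9612.
u_2 = a_2 − 1.9612·q_1 = (1.6154, -0.4615, 1.1538).
‖u_2‖ = 2.0381, so q_2 = (0.7926, -0.2265, 0.5661).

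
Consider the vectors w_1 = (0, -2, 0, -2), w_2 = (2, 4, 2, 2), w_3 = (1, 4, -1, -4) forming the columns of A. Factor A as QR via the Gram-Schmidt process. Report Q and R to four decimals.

q_1 = w_1/‖w_1‖ = (0, -2, 0, -2)/2.8284 = (0.0000, -0.7071, 0.0000, -0.7071).
r_{12} = q_1·w_2 = -4.2426.
u_2 = w_2 + 4.2426·q_1 = (2.0000, 1.0000, 2.0000, -1.0000).
‖u_2‖ = 3.1623, so q_2 = (0.6325, 0.3162, 0.6325, -0.3162).
r_{13} = q_1·w_3 = 0.0000; r_{23} = q_2·w_3 = 2.5298.
u_3 = w_3 + 0.0000·q_1 − 2.5298·q_2 = (-0.6000, 3.2000, -2.6000, -3.2000).
‖u_3‖ = 5.2536, so q_3 = (-0.1142, 0.6091, -0.4949, -0.6091).

Q = [[0.0000, 0.6325, -0.1142], [-0.7071, 0.3162, 0.6091], [0.0000, 0.6325, -0.4949], [-0.7071, -0.3162, -0.6091]], R = [[2.8284, -4.2426, 0.0000], [0.0000, 3.1623, 2.5298], [0.0000, 0.0000, 5.2536]]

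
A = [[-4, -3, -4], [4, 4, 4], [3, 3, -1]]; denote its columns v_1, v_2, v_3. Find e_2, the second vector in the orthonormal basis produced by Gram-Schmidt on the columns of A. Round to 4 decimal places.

e_2 = (0.7809, 0.4998, 0.3748)

v_1 = (-4, 4, 3); ‖v_1‖ = 6.4031, so e_1 = (-0.6247, 0.6247, 0.4685).
e_1·v_2 = (-0.6247)·(-3) + 0.6247·4 + 0.4685·3 = 5.7784.
u_2 = v_2 − 5.7784·e_1 = (0.6098, 0.3902, 0.2927).
‖u_2‖ = 0.7809, so e_2 = (0.7809, 0.4998, 0.3748).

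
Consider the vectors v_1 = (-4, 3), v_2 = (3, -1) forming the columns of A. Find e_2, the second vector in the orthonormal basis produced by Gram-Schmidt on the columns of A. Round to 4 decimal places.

e_2 = (0.6000, 0.8000)

v_1 = (-4, 3); ‖v_1‖ = 5.0000, so e_1 = (-0.8000, 0.6000).
e_1·v_2 = (-0.8000)·3 + 0.6000·(-1) = -3.0000.
u_2 = v_2 + 3.0000·e_1 = (0.6000, 0.8000).
‖u_2‖ = 1.0000, so e_2 = (0.6000, 0.8000).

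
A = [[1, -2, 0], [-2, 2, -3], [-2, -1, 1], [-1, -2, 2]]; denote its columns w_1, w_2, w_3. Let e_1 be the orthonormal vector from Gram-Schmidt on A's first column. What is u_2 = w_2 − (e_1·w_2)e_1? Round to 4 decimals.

w_1 = (1, -2, -2, -1); ‖w_1‖ = 3.1623, so e_1 = (0.3162, -0.6325, -0.6325, -0.3162).
e_1·w_2 = 0.3162·(-2) + (-0.6325)·2 + (-0.6325)·(-1) + (-0.3162)·(-2) = -0.6325.
u_2 = w_2 + 0.6325·e_1 = (-1.8000, 1.6000, -1.4000, -2.2000).

u_2 = (-1.8000, 1.6000, -1.4000, -2.2000)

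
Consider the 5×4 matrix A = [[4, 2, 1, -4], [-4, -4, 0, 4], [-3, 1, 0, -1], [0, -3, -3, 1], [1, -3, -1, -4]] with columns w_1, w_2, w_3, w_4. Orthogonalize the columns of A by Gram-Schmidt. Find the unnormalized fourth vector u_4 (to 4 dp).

w_1 = (4, -4, -3, 0, 1); ‖w_1‖ = 6.4807, so q_1 = (0.6172, -0.6172, -0.4629, 0.0000, 0.1543).
q_1·w_2 = 0.6172·2 + (-0.6172)·(-4) + (-0.4629)·1 + 0.0000·(-3) + 0.1543·(-3) = 2.7775.
u_2 = w_2 − 2.7775·q_1 = (0.2857, -2.2857, 2.2857, -3.0000, -3.4286).
‖u_2‖ = 5.5934, so q_2 = (0.0511, -0.4086, 0.4086, -0.5363, -0.6130).
q_1·w_3 = 0.6172·1 + (-0.6172)·0 + (-0.4629)·0 + 0.0000·(-3) + 0.1543·(-1) = 0.4629; q_2·w_3 = 0.0511·1 + (-0.4086)·0 + 0.4086·0 + (-0.5363)·(-3) + (-0.6130)·(-1) = 2.2731.
u_3 = w_3 − 0.4629·q_1 − 2.2731·q_2 = (0.5982, 1.2146, -0.7146, -1.7808, 0.3219).
‖u_3‖ = 2.3704, so q_3 = (0.2524, 0.5124, -0.3015, -0.7513, 0.1358).
q_1·w_4 = 0.6172·(-4) + (-0.6172)·4 + (-0.4629)·(-1) + 0.0000·1 + 0.1543·(-4) = -5.0920; q_2·w_4 = 0.0511·(-4) + (-0.4086)·4 + 0.4086·(-1) + (-0.5363)·1 + (-0.6130)·(-4) = -0.3320; q_3·w_4 = 0.2524·(-4) + 0.5124·4 + (-0.3015)·(-1) + (-0.7513)·1 + 0.1358·(-4) = 0.0472.
u_4 = w_4 + 5.0920·q_1 + 0.3320·q_2 − 0.0472·q_3 = (-0.8521, 0.6973, -3.2072, 0.8574, -3.4242).

u_4 = (-0.8521, 0.6973, -3.2072, 0.8574, -3.4242)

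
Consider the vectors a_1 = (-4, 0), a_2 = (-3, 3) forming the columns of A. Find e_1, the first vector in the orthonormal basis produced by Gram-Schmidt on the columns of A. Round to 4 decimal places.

e_1 = a_1/‖a_1‖ = (-4, 0)/4.0000 = (-1.0000, 0.0000).

e_1 = (-1.0000, 0.0000)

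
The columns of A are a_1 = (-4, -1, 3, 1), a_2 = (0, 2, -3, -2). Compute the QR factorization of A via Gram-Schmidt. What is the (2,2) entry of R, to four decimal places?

q_1 = a_1/‖a_1‖ = (-4, -1, 3, 1)/5.1962 = (-0.7698, -0.1925, 0.5774, 0.1925).
r_{12} = q_1·a_2 = -2.5019.
u_2 = a_2 + 2.5019·q_1 = (-1.9259, 1.5185, -1.5556, -1.5185).
r_{22} = ‖u_2‖ = 3.2773.

r_{22} = 3.2773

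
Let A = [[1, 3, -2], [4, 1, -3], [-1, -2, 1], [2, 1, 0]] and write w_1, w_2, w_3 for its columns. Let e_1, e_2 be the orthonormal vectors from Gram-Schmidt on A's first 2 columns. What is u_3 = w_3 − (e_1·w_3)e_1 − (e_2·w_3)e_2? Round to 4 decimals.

u_3 = (-0.3971, -0.6411, -0.2344, 1.3636)

e_1 = w_1/‖w_1‖ = (1, 4, -1, 2)/4.6904 = (0.2132, 0.8528, -0.2132, 0.4264).
r_{12} = e_1·w_2 = 2.3452.
u_2 = w_2 − 2.3452·e_1 = (2.5000, -1.0000, -1.5000, 0.0000).
‖u_2‖ = 3.0822, so e_2 = (0.8111, -0.3244, -0.4867, 0.0000).
r_{13} = e_1·w_3 = -3.1980; r_{23} = e_2·w_3 = -1.1355.
u_3 = w_3 + 3.1980·e_1 + 1.1355·e_2 = (-0.3971, -0.6411, -0.2344, 1.3636).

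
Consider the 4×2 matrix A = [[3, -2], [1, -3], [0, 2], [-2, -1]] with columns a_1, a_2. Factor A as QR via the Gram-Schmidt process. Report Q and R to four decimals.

a_1 = (3, 1, 0, -2); ‖a_1‖ = 3.7417, so e_1 = (0.8018, 0.2673, 0.0000, -0.5345).
e_1·a_2 = 0.8018·(-2) + 0.2673·(-3) + 0.0000·2 + (-0.5345)·(-1) = -1.8708.
u_2 = a_2 + 1.8708·e_1 = (-0.5000, -2.5000, 2.0000, -2.0000).
‖u_2‖ = 3.8079, so e_2 = (-0.1313, -0.6565, 0.5252, -0.5252).

Q = [[0.8018, -0.1313], [0.2673, -0.6565], [0.0000, 0.5252], [-0.5345, -0.5252]], R = [[3.7417, -1.8708], [0.0000, 3.8079]]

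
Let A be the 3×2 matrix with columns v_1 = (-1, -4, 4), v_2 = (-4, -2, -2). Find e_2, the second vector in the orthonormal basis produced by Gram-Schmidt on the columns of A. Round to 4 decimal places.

e_2 = (-0.7999, -0.3125, -0.5124)

v_1 = (-1, -4, 4); ‖v_1‖ = 5.7446, so e_1 = (-0.1741, -0.6963, 0.6963).
e_1·v_2 = (-0.1741)·(-4) + (-0.6963)·(-2) + 0.6963·(-2) = 0.6963.
u_2 = v_2 − 0.6963·e_1 = (-3.8788, -1.5152, -2.4848).
‖u_2‖ = 4.8492, so e_2 = (-0.7999, -0.3125, -0.5124).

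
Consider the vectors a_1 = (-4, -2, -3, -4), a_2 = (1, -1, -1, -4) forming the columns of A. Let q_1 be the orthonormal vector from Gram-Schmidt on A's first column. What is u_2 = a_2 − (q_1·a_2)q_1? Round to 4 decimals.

q_1 = a_1/‖a_1‖ = (-4, -2, -3, -4)/6.7082 = (-0.5963, -0.2981, -0.4472, -0.5963).
r_{12} = q_1·a_2 = 2.5342.
u_2 = a_2 − 2.5342·q_1 = (2.5111, -0.2444, 0.1333, -2.4889).

u_2 = (2.5111, -0.2444, 0.1333, -2.4889)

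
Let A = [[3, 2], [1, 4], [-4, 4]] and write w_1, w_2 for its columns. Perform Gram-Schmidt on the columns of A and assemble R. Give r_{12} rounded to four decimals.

r_{12} = -1.1767

w_1 = (3, 1, -4); ‖w_1‖ = 5.0990, so q_1 = (0.5883, 0.1961, -0.7845).
r_{12} = q_1·w_2 = -1.1767.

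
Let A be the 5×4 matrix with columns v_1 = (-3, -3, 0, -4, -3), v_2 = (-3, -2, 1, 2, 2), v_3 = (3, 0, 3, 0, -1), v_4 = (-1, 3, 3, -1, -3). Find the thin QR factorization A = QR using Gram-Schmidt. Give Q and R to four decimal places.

e_1 = v_1/‖v_1‖ = (-3, -3, 0, -4, -3)/6.5574 = (-0.4575, -0.4575, 0.0000, -0.6100, -0.4575).
r_{12} = e_1·v_2 = 0.1525.
u_2 = v_2 − 0.1525·e_1 = (-2.9302, -1.9302, 1.0000, 2.0930, 2.0698).
‖u_2‖ = 4.6879, so e_2 = (-0.6251, -0.4117, 0.2133, 0.4465, 0.4415).
r_{13} = e_1·v_3 = -0.9150; r_{23} = e_2·v_3 = -1.6767.
u_3 = v_3 + 0.9150·e_1 + 1.6767·e_2 = (1.5333, -1.1090, 3.3577, 0.1905, -0.6783).
‖u_3‖ = 3.9181, so e_3 = (0.3913, -0.2830, 0.8570, 0.0486, -0.1731).
r_{14} = e_1·v_4 = 1.0675; r_{24} = e_2·v_4 = -1.7412; r_{34} = e_3·v_4 = 1.8012.
u_4 = v_4 − 1.0675·e_1 + 1.7412·e_2 − 1.8012·e_3 = (-2.3049, 3.2812, 1.8279, 0.3410, -1.4310).
‖u_4‖ = 4.6459, so e_4 = (-0.4961, 0.7063, 0.3934, 0.0734, -0.3080).

Q = [[-0.4575, -0.6251, 0.3913, -0.4961], [-0.4575, -0.4117, -0.2830, 0.7063], [0.0000, 0.2133, 0.8570, 0.3934], [-0.6100, 0.4465, 0.0486, 0.0734], [-0.4575, 0.4415, -0.1731, -0.3080]], R = [[6.5574, 0.1525, -0.9150, 1.0675], [0.0000, 4.6879, -1.6767, -1.7412], [0.0000, 0.0000, 3.9181, 1.8012], [0.0000, 0.0000, 0.0000, 4.6459]]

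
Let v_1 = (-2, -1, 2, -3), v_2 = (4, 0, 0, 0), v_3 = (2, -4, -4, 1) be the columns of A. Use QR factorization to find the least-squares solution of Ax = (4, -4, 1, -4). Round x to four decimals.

e_1 = v_1/‖v_1‖ = (-2, -1, 2, -3)/4.2426 = (-0.4714, -0.2357, 0.4714, -0.7071).
r_{12} = e_1·v_2 = -1.8856.
u_2 = v_2 + 1.8856·e_1 = (3.1111, -0.4444, 0.8889, -1.3333).
‖u_2‖ = 3.5277, so e_2 = (0.8819, -0.1260, 0.2520, -0.3780).
r_{13} = e_1·v_3 = -2.5927; r_{23} = e_2·v_3 = 0.8819.
u_3 = v_3 + 2.5927·e_1 − 0.8819·e_2 = (0.0000, -4.5000, -3.0000, -0.5000).
‖u_3‖ = 5.4314, so e_3 = (0.0000, -0.8285, -0.5523, -0.0921).
Qᵀb = (2.3570, 5.7955, 3.1300).
Back-substitute: x_3 = 3.1300/5.4314 = 0.5763.
x_2 = (5.7955 − 0.8819·0.5763)/3.5277 = 1.4988.
x_1 = (2.3570 + 1.8856·1.4988 + 2.5927·0.5763)/4.2426 = 1.5738.

x = (1.5738, 1.4988, 0.5763)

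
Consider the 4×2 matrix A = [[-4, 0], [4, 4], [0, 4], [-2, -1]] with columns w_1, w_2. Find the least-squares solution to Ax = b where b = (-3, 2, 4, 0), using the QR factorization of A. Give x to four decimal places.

x = (0.2639, 0.5833)

w_1 = (-4, 4, 0, -2); ‖w_1‖ = 6.0000, so e_1 = (-0.6667, 0.6667, 0.0000, -0.3333).
e_1·w_2 = (-0.6667)·0 + 0.6667·4 + 0.0000·4 + (-0.3333)·(-1) = 3.0000.
u_2 = w_2 − 3.0000·e_1 = (2.0000, 2.0000, 4.0000, 0.0000).
‖u_2‖ = 4.8990, so e_2 = (0.4082, 0.4082, 0.8165, 0.0000).
Qᵀb = (3.3333, 2.8577).
Back-substitute: x_2 = 2.8577/4.8990 = 0.5833.
x_1 = (3.3333 − 3.0000·0.5833)/6.0000 = 0.2639.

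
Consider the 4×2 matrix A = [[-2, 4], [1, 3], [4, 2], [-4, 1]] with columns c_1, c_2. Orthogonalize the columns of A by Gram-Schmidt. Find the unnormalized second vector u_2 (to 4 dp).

c_1 = (-2, 1, 4, -4); ‖c_1‖ = 6.0828, so e_1 = (-0.3288, 0.1644, 0.6576, -0.6576).
e_1·c_2 = (-0.3288)·4 + 0.1644·3 + 0.6576·2 + (-0.6576)·1 = -0.1644.
u_2 = c_2 + 0.1644·e_1 = (3.9459, 3.0270, 2.1081, 0.8919).

u_2 = (3.9459, 3.0270, 2.1081, 0.8919)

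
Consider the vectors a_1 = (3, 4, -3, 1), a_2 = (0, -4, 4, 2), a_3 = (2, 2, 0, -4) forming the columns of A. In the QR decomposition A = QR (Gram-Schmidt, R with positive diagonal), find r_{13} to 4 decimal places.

e_1 = a_1/‖a_1‖ = (3, 4, -3, 1)/5.9161 = (0.5071, 0.6761, -0.5071, 0.1690).
r_{13} = e_1·a_3 = 1.6903.

r_{13} = 1.6903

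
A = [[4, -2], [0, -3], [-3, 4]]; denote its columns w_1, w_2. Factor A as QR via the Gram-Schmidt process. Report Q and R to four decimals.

w_1 = (4, 0, -3); ‖w_1‖ = 5.0000, so q_1 = (0.8000, 0.0000, -0.6000).
q_1·w_2 = 0.8000·(-2) + 0.0000·(-3) + (-0.6000)·4 = -4.0000.
u_2 = w_2 + 4.0000·q_1 = (1.2000, -3.0000, 1.6000).
‖u_2‖ = 3.6056, so q_2 = (0.3328, -0.8321, 0.4438).

Q = [[0.8000, 0.3328], [0.0000, -0.8321], [-0.6000, 0.4438]], R = [[5.0000, -4.0000], [0.0000, 3.6056]]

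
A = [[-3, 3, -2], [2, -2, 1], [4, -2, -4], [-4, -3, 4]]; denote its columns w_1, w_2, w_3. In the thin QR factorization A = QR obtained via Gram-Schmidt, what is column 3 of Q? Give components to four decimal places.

e_3 = (-0.5462, 0.2700, -0.7625, -0.2178)

w_1 = (-3, 2, 4, -4); ‖w_1‖ = 6.7082, so e_1 = (-0.4472, 0.2981, 0.5963, -0.5963).
e_1·w_2 = (-0.4472)·3 + 0.2981·(-2) + 0.5963·(-2) + (-0.5963)·(-3) = -1.3416.
u_2 = w_2 + 1.3416·e_1 = (2.4000, -1.6000, -1.2000, -3.8000).
‖u_2‖ = 4.9193, so e_2 = (0.4879, -0.3252, -0.2439, -0.7725).
e_1·w_3 = (-0.4472)·(-2) + 0.2981·1 + 0.5963·(-4) + (-0.5963)·4 = -3.5777; e_2·w_3 = 0.4879·(-2) + (-0.3252)·1 + (-0.2439)·(-4) + (-0.7725)·4 = -3.4151.
u_3 = w_3 + 3.5777·e_1 + 3.4151·e_2 = (-1.9339, 0.9559, -2.6997, -0.7713).
‖u_3‖ = 3.5408, so e_3 = (-0.5462, 0.2700, -0.7625, -0.2178).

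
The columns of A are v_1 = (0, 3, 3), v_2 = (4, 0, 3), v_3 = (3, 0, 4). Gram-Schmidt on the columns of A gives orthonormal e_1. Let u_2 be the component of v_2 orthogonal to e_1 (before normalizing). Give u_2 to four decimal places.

e_1 = v_1/‖v_1‖ = (0, 3, 3)/4.2426 = (0.0000, 0.7071, 0.7071).
r_{12} = e_1·v_2 = 2.1213.
u_2 = v_2 − 2.1213·e_1 = (4.0000, -1.5000, 1.5000).

u_2 = (4.0000, -1.5000, 1.5000)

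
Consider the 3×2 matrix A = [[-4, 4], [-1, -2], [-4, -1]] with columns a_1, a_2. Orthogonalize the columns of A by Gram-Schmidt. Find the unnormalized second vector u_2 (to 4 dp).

a_1 = (-4, -1, -4); ‖a_1‖ = 5.7446, so e_1 = (-0.6963, -0.1741, -0.6963).
e_1·a_2 = (-0.6963)·4 + (-0.1741)·(-2) + (-0.6963)·(-1) = -1.7408.
u_2 = a_2 + 1.7408·e_1 = (2.7879, -2.3030, -2.2121).

u_2 = (2.7879, -2.3030, -2.2121)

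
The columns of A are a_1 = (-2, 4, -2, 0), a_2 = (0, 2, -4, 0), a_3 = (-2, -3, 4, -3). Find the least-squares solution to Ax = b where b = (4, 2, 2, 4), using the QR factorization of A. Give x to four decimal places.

a_1 = (-2, 4, -2, 0); ‖a_1‖ = 4.8990, so e_1 = (-0.4082, 0.8165, -0.4082, 0.0000).
e_1·a_2 = (-0.4082)·0 + 0.8165·2 + (-0.4082)·(-4) + 0.0000·0 = 3.2660.
u_2 = a_2 − 3.2660·e_1 = (1.3333, -0.6667, -2.6667, 0.0000).
‖u_2‖ = 3.0551, so e_2 = (0.4364, -0.2182, -0.8729, 0.0000).
e_1·a_3 = (-0.4082)·(-2) + 0.8165·(-3) + (-0.4082)·4 + 0.0000·(-3) = -3.2660; e_2·a_3 = 0.4364·(-2) + (-0.2182)·(-3) + (-0.8729)·4 + 0.0000·(-3) = -3.7097.
u_3 = a_3 + 3.2660·e_1 + 3.7097·e_2 = (-1.7143, -1.1429, -0.5714, -3.0000).
‖u_3‖ = 3.6839, so e_3 = (-0.4653, -0.3102, -0.1551, -0.8143).
Qᵀb = (-0.8165, -0.4364, -6.0494).
Back-substitute: x_3 = -6.0494/3.6839 = -1.6421.
x_2 = (-0.4364 + 3.7097·(-1.6421))/3.0551 = -2.1368.
x_1 = (-0.8165 − 3.2660·(-2.1368) + 3.2660·(-1.6421))/4.8990 = 0.1632.

x = (0.1632, -2.1368, -1.6421)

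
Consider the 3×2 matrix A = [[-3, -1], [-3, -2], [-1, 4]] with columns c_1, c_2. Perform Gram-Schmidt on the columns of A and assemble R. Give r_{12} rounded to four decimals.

c_1 = (-3, -3, -1); ‖c_1‖ = 4.3589, so e_1 = (-0.6882, -0.6882, -0.2294).
r_{12} = e_1·c_2 = 1.1471.

r_{12} = 1.1471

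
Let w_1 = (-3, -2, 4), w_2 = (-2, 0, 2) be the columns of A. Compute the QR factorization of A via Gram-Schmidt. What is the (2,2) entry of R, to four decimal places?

w_1 = (-3, -2, 4); ‖w_1‖ = 5.3852, so e_1 = (-0.5571, -0.3714, 0.7428).
e_1·w_2 = (-0.5571)·(-2) + (-0.3714)·0 + 0.7428·2 = 2.5997.
u_2 = w_2 − 2.5997·e_1 = (-0.5517, 0.9655, 0.0690).
r_{22} = ‖u_2‖ = 1.1142.

r_{22} = 1.1142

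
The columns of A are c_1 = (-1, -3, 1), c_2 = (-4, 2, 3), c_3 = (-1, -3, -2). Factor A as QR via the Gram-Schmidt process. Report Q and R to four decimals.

Q = [[-0.3015, -0.7270, -0.6168], [-0.9045, 0.4227, -0.0561], [0.3015, 0.5411, -0.7851]], R = [[3.3166, 0.3015, 2.4121], [0.0000, 5.3767, -1.6232], [0.0000, 0.0000, 2.3552]]

c_1 = (-1, -3, 1); ‖c_1‖ = 3.3166, so q_1 = (-0.3015, -0.9045, 0.3015).
q_1·c_2 = (-0.3015)·(-4) + (-0.9045)·2 + 0.3015·3 = 0.3015.
u_2 = c_2 − 0.3015·q_1 = (-3.9091, 2.2727, 2.9091).
‖u_2‖ = 5.3767, so q_2 = (-0.7270, 0.4227, 0.5411).
q_1·c_3 = (-0.3015)·(-1) + (-0.9045)·(-3) + 0.3015·(-2) = 2.4121; q_2·c_3 = (-0.7270)·(-1) + 0.4227·(-3) + 0.5411·(-2) = -1.6232.
u_3 = c_3 − 2.4121·q_1 + 1.6232·q_2 = (-1.4528, -0.1321, -1.8491).
‖u_3‖ = 2.3552, so q_3 = (-0.6168, -0.0561, -0.7851).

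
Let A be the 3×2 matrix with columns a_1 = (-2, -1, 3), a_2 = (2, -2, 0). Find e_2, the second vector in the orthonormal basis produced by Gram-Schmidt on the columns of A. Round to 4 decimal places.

e_2 = (0.6172, -0.7715, 0.1543)

e_1 = a_1/‖a_1‖ = (-2, -1, 3)/3.7417 = (-0.5345, -0.2673, 0.8018).
r_{12} = e_1·a_2 = -0.5345.
u_2 = a_2 + 0.5345·e_1 = (1.7143, -2.1429, 0.4286).
‖u_2‖ = 2.7775, so e_2 = (0.6172, -0.7715, 0.1543).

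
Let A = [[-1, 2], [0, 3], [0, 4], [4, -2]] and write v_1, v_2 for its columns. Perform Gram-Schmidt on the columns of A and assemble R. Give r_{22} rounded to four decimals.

r_{22} = 5.2075

v_1 = (-1, 0, 0, 4); ‖v_1‖ = 4.1231, so q_1 = (-0.2425, 0.0000, 0.0000, 0.9701).
q_1·v_2 = (-0.2425)·2 + 0.0000·3 + 0.0000·4 + 0.9701·(-2) = -2.4254.
u_2 = v_2 + 2.4254·q_1 = (1.4118, 3.0000, 4.0000, 0.3529).
r_{22} = ‖u_2‖ = 5.2075.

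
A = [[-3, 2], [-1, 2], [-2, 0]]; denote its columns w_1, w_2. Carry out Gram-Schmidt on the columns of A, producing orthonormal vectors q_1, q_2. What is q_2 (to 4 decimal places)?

q_2 = (0.1543, 0.7715, -0.6172)

w_1 = (-3, -1, -2); ‖w_1‖ = 3.7417, so q_1 = (-0.8018, -0.2673, -0.5345).
q_1·w_2 = (-0.8018)·2 + (-0.2673)·2 + (-0.5345)·0 = -2.1381.
u_2 = w_2 + 2.1381·q_1 = (0.2857, 1.4286, -1.1429).
‖u_2‖ = 1.8516, so q_2 = (0.1543, 0.7715, -0.6172).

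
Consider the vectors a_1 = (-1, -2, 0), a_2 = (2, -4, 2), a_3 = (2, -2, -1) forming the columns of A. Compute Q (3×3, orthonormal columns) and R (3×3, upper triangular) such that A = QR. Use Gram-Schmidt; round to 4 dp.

Q = [[-0.4472, 0.7807, 0.4364], [-0.8944, -0.3904, -0.2182], [0.0000, 0.4880, -0.8729]], R = [[2.2361, 2.6833, 0.8944], [0.0000, 4.0988, 1.8542], [0.0000, 0.0000, 2.1822]]

a_1 = (-1, -2, 0); ‖a_1‖ = 2.2361, so e_1 = (-0.4472, -0.8944, 0.0000).
e_1·a_2 = (-0.4472)·2 + (-0.8944)·(-4) + 0.0000·2 = 2.6833.
u_2 = a_2 − 2.6833·e_1 = (3.2000, -1.6000, 2.0000).
‖u_2‖ = 4.0988, so e_2 = (0.7807, -0.3904, 0.4880).
e_1·a_3 = (-0.4472)·2 + (-0.8944)·(-2) + 0.0000·(-1) = 0.8944; e_2·a_3 = 0.7807·2 + (-0.3904)·(-2) + 0.4880·(-1) = 1.8542.
u_3 = a_3 − 0.8944·e_1 − 1.8542·e_2 = (0.9524, -0.4762, -1.9048).
‖u_3‖ = 2.1822, so e_3 = (0.4364, -0.2182, -0.8729).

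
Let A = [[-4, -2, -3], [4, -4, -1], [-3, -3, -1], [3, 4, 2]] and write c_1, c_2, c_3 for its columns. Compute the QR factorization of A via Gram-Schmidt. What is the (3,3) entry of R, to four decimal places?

r_{33} = 1.6171

c_1 = (-4, 4, -3, 3); ‖c_1‖ = 7.0711, so q_1 = (-0.5657, 0.5657, -0.4243, 0.4243).
q_1·c_2 = (-0.5657)·(-2) + 0.5657·(-4) + (-0.4243)·(-3) + 0.4243·4 = 1.8385.
u_2 = c_2 − 1.8385·q_1 = (-0.9600, -5.0400, -2.2200, 3.2200).
‖u_2‖ = 6.4514, so q_2 = (-0.1488, -0.7812, -0.3441, 0.4991).
q_1·c_3 = (-0.5657)·(-3) + 0.5657·(-1) + (-0.4243)·(-1) + 0.4243·2 = 2.4042; q_2·c_3 = (-0.1488)·(-3) + (-0.7812)·(-1) + (-0.3441)·(-1) + 0.4991·2 = 2.5700.
u_3 = c_3 − 2.4042·q_1 − 2.5700·q_2 = (-1.2576, -0.3522, 0.9044, -0.3027).
r_{33} = ‖u_3‖ = 1.6171.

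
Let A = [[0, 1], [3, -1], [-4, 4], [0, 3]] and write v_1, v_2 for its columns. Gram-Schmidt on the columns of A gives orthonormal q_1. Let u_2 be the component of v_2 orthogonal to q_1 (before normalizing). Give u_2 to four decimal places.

u_2 = (1.0000, 1.2800, 0.9600, 3.0000)

v_1 = (0, 3, -4, 0); ‖v_1‖ = 5.0000, so q_1 = (0.0000, 0.6000, -0.8000, 0.0000).
q_1·v_2 = 0.0000·1 + 0.6000·(-1) + (-0.8000)·4 + 0.0000·3 = -3.8000.
u_2 = v_2 + 3.8000·q_1 = (1.0000, 1.2800, 0.9600, 3.0000).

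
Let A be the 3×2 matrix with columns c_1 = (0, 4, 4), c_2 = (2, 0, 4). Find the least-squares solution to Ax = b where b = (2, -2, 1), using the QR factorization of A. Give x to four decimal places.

x = (-0.5417, 0.8333)

c_1 = (0, 4, 4); ‖c_1‖ = 5.6569, so q_1 = (0.0000, 0.7071, 0.7071).
q_1·c_2 = 0.0000·2 + 0.7071·0 + 0.7071·4 = 2.8284.
u_2 = c_2 − 2.8284·q_1 = (2.0000, -2.0000, 2.0000).
‖u_2‖ = 3.4641, so q_2 = (0.5774, -0.5774, 0.5774).
Qᵀb = (-0.7071, 2.8868).
Back-substitute: x_2 = 2.8868/3.4641 = 0.8333.
x_1 = (-0.7071 − 2.8284·0.8333)/5.6569 = -0.5417.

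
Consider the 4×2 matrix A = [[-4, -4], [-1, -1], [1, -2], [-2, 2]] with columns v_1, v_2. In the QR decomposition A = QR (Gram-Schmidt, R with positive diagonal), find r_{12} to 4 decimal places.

r_{12} = 2.3452

v_1 = (-4, -1, 1, -2); ‖v_1‖ = 4.6904, so e_1 = (-0.8528, -0.2132, 0.2132, -0.4264).
r_{12} = e_1·v_2 = 2.3452.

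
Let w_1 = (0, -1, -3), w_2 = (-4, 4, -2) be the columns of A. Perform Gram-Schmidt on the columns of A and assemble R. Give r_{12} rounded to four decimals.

r_{12} = 0.6325

w_1 = (0, -1, -3); ‖w_1‖ = 3.1623, so q_1 = (0.0000, -0.3162, -0.9487).
r_{12} = q_1·w_2 = 0.6325.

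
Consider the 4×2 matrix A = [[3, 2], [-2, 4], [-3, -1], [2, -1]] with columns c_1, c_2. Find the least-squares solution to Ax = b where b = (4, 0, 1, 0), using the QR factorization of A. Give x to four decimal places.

c_1 = (3, -2, -3, 2); ‖c_1‖ = 5.0990, so q_1 = (0.5883, -0.3922, -0.5883, 0.3922).
q_1·c_2 = 0.5883·2 + (-0.3922)·4 + (-0.5883)·(-1) + 0.3922·(-1) = -0.1961.
u_2 = c_2 + 0.1961·q_1 = (2.1154, 3.9231, -1.1154, -0.9231).
‖u_2‖ = 4.6863, so q_2 = (0.4514, 0.8371, -0.2380, -0.1970).
Qᵀb = (1.7650, 1.5676).
Back-substitute: x_2 = 1.5676/4.6863 = 0.3345.
x_1 = (1.7650 + 0.1961·0.3345)/5.0990 = 0.3590.

x = (0.3590, 0.3345)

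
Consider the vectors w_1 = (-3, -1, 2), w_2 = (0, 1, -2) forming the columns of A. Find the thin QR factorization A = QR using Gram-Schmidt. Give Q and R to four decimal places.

Q = [[-0.8018, -0.5976], [-0.2673, 0.3586], [0.5345, -0.7171]], R = [[3.7417, -1.3363], [0.0000, 1.7928]]

w_1 = (-3, -1, 2); ‖w_1‖ = 3.7417, so q_1 = (-0.8018, -0.2673, 0.5345).
q_1·w_2 = (-0.8018)·0 + (-0.2673)·1 + 0.5345·(-2) = -1.3363.
u_2 = w_2 + 1.3363·q_1 = (-1.0714, 0.6429, -1.2857).
‖u_2‖ = 1.7928, so q_2 = (-0.5976, 0.3586, -0.7171).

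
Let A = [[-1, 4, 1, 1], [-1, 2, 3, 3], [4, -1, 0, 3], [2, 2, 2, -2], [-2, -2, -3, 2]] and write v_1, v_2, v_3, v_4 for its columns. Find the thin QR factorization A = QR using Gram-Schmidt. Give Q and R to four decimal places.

Q = [[-0.1961, 0.7304, -0.5824, 0.2489], [-0.1961, 0.3581, 0.7005, 0.5554], [0.7845, -0.1289, -0.1621, 0.5822], [0.3922, 0.4010, 0.0040, -0.3715], [-0.3922, -0.4010, -0.3793, 0.3907]], R = [[5.0990, -0.3922, 1.1767, 0.0000], [0.0000, 5.3709, 3.8097, -0.1862], [0.0000, 0.0000, 2.6648, 0.2662], [0.0000, 0.0000, 0.0000, 5.1860]]

v_1 = (-1, -1, 4, 2, -2); ‖v_1‖ = 5.0990, so q_1 = (-0.1961, -0.1961, 0.7845, 0.3922, -0.3922).
q_1·v_2 = (-0.1961)·4 + (-0.1961)·2 + 0.7845·(-1) + 0.3922·2 + (-0.3922)·(-2) = -0.3922.
u_2 = v_2 + 0.3922·q_1 = (3.9231, 1.9231, -0.6923, 2.1538, -2.1538).
‖u_2‖ = 5.3709, so q_2 = (0.7304, 0.3581, -0.1289, 0.4010, -0.4010).
q_1·v_3 = (-0.1961)·1 + (-0.1961)·3 + 0.7845·0 + 0.3922·2 + (-0.3922)·(-3) = 1.1767; q_2·v_3 = 0.7304·1 + 0.3581·3 + (-0.1289)·0 + 0.4010·2 + (-0.4010)·(-3) = 3.8097.
u_3 = v_3 − 1.1767·q_1 − 3.8097·q_2 = (-1.5520, 1.8667, -0.4320, 0.0107, -1.0107).
‖u_3‖ = 2.6648, so q_3 = (-0.5824, 0.7005, -0.1621, 0.0040, -0.3793).
q_1·v_4 = (-0.1961)·1 + (-0.1961)·3 + 0.7845·3 + 0.3922·(-2) + (-0.3922)·2 = 0.0000; q_2·v_4 = 0.7304·1 + 0.3581·3 + (-0.1289)·3 + 0.4010·(-2) + (-0.4010)·2 = -0.1862; q_3·v_4 = (-0.5824)·1 + 0.7005·3 + (-0.1621)·3 + 0.0040·(-2) + (-0.3793)·2 = 0.2662.
u_4 = v_4 + 0.0000·q_1 + 0.1862·q_2 − 0.2662·q_3 = (1.2910, 2.8802, 3.0192, -1.9264, 2.0263).
‖u_4‖ = 5.1860, so q_4 = (0.2489, 0.5554, 0.5822, -0.3715, 0.3907).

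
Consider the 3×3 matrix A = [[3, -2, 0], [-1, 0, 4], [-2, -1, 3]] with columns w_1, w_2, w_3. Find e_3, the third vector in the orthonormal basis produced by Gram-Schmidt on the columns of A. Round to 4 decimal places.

w_1 = (3, -1, -2); ‖w_1‖ = 3.7417, so e_1 = (0.8018, -0.2673, -0.5345).
e_1·w_2 = 0.8018·(-2) + (-0.2673)·0 + (-0.5345)·(-1) = -1.0690.
u_2 = w_2 + 1.0690·e_1 = (-1.1429, -0.2857, -1.5714).
‖u_2‖ = 1.9640, so e_2 = (-0.5819, -0.1455, -0.8001).
e_1·w_3 = 0.8018·0 + (-0.2673)·4 + (-0.5345)·3 = -2.6726; e_2·w_3 = (-0.5819)·0 + (-0.1455)·4 + (-0.8001)·3 = -2.9823.
u_3 = w_3 + 2.6726·e_1 + 2.9823·e_2 = (0.4074, 2.8519, -0.8148).
‖u_3‖ = 2.9938, so e_3 = (0.1361, 0.9526, -0.2722).

e_3 = (0.1361, 0.9526, -0.2722)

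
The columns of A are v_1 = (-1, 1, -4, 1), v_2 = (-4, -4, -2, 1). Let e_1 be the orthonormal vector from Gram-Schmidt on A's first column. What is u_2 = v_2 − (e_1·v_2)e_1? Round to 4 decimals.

u_2 = (-3.5263, -4.4737, -0.1053, 0.5263)

e_1 = v_1/‖v_1‖ = (-1, 1, -4, 1)/4.3589 = (-0.2294, 0.2294, -0.9177, 0.2294).
r_{12} = e_1·v_2 = 2.0647.
u_2 = v_2 − 2.0647·e_1 = (-3.5263, -4.4737, -0.1053, 0.5263).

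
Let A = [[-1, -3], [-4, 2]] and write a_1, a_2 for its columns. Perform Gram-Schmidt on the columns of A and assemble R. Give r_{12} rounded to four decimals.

a_1 = (-1, -4); ‖a_1‖ = 4.1231, so q_1 = (-0.2425, -0.9701).
r_{12} = q_1·a_2 = -1.2127.

r_{12} = -1.2127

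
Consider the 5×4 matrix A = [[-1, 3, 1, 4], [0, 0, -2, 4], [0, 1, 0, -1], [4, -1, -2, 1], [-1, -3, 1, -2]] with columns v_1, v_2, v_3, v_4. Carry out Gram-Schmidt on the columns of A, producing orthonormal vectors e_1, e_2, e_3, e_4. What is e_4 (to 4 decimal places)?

e_4 = (0.6633, 0.2676, -0.5010, 0.2676, 0.4071)

v_1 = (-1, 0, 0, 4, -1); ‖v_1‖ = 4.2426, so e_1 = (-0.2357, 0.0000, 0.0000, 0.9428, -0.2357).
e_1·v_2 = (-0.2357)·3 + 0.0000·0 + 0.0000·1 + 0.9428·(-1) + (-0.2357)·(-3) = -0.9428.
u_2 = v_2 + 0.9428·e_1 = (2.7778, 0.0000, 1.0000, -0.1111, -3.2222).
‖u_2‖ = 4.3716, so e_2 = (0.6354, 0.0000, 0.2287, -0.0254, -0.7371).
e_1·v_3 = (-0.2357)·1 + 0.0000·(-2) + 0.0000·0 + 0.9428·(-2) + (-0.2357)·1 = -2.3570; e_2·v_3 = 0.6354·1 + 0.0000·(-2) + 0.2287·0 + (-0.0254)·(-2) + (-0.7371)·1 = -0.0508.
u_3 = v_3 + 2.3570·e_1 + 0.0508·e_2 = (0.4767, -2.0000, 0.0116, 0.2209, 0.4070).
‖u_3‖ = 2.1076, so e_3 = (0.2262, -0.9490, 0.0055, 0.1048, 0.1931).
e_1·v_4 = (-0.2357)·4 + 0.0000·4 + 0.0000·(-1) + 0.9428·1 + (-0.2357)·(-2) = 0.4714; e_2·v_4 = 0.6354·4 + 0.0000·4 + 0.2287·(-1) + (-0.0254)·1 + (-0.7371)·(-2) = 3.7616; e_3·v_4 = 0.2262·4 + (-0.9490)·4 + 0.0055·(-1) + 0.1048·1 + 0.1931·(-2) = -3.1779.
u_4 = v_4 − 0.4714·e_1 − 3.7616·e_2 + 3.1779·e_3 = (2.4398, 0.9843, -1.8429, 0.9843, 1.4974).
‖u_4‖ = 3.6782, so e_4 = (0.6633, 0.2676, -0.5010, 0.2676, 0.4071).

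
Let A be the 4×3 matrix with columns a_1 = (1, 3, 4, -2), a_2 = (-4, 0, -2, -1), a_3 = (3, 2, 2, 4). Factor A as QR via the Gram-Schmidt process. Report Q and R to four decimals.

q_1 = a_1/‖a_1‖ = (1, 3, 4, -2)/5.4772 = (0.1826, 0.5477, 0.7303, -0.3651).
r_{12} = q_1·a_2 = -1.8257.
u_2 = a_2 + 1.8257·q_1 = (-3.6667, 1.0000, -0.6667, -1.6667).
‖u_2‖ = 4.2032, so q_2 = (-0.8724, 0.2379, -0.1586, -0.3965).
r_{13} = q_1·a_3 = 1.6432; r_{23} = q_2·a_3 = -4.0446.
u_3 = a_3 − 1.6432·q_1 + 4.0446·q_2 = (-0.8283, 2.0623, 0.1585, 2.9962).
‖u_3‖ = 3.7338, so q_3 = (-0.2218, 0.5523, 0.0424, 0.8025).

Q = [[0.1826, -0.8724, -0.2218], [0.5477, 0.2379, 0.5523], [0.7303, -0.1586, 0.0424], [-0.3651, -0.3965, 0.8025]], R = [[5.4772, -1.8257, 1.6432], [0.0000, 4.2032, -4.0446], [0.0000, 0.0000, 3.7338]]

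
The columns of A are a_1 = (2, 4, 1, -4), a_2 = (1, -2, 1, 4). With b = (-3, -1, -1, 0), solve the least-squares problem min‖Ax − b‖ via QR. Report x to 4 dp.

a_1 = (2, 4, 1, -4); ‖a_1‖ = 6.0828, so e_1 = (0.3288, 0.6576, 0.1644, -0.6576).
e_1·a_2 = 0.3288·1 + 0.6576·(-2) + 0.1644·1 + (-0.6576)·4 = -3.4524.
u_2 = a_2 + 3.4524·e_1 = (2.1351, 0.2703, 1.5676, 1.7297).
‖u_2‖ = 3.1751, so e_2 = (0.6725, 0.0851, 0.4937, 0.5448).
Qᵀb = (-1.8084, -2.5962).
Back-substitute: x_2 = -2.5962/3.1751 = -0.8177.
x_1 = (-1.8084 + 3.4524·(-0.8177))/6.0828 = -0.7614.

x = (-0.7614, -0.8177)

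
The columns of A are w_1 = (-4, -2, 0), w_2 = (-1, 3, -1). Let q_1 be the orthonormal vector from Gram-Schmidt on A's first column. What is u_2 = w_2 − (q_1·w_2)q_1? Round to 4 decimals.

w_1 = (-4, -2, 0); ‖w_1‖ = 4.4721, so q_1 = (-0.8944, -0.4472, 0.0000).
q_1·w_2 = (-0.8944)·(-1) + (-0.4472)·3 + 0.0000·(-1) = -0.4472.
u_2 = w_2 + 0.4472·q_1 = (-1.4000, 2.8000, -1.0000).

u_2 = (-1.4000, 2.8000, -1.0000)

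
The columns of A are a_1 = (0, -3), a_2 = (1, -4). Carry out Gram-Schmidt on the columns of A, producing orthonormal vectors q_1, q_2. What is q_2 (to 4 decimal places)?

q_1 = a_1/‖a_1‖ = (0, -3)/3.0000 = (0.0000, -1.0000).
r_{12} = q_1·a_2 = 4.0000.
u_2 = a_2 − 4.0000·q_1 = (1.0000, 0.0000).
‖u_2‖ = 1.0000, so q_2 = (1.0000, 0.0000).

q_2 = (1.0000, 0.0000)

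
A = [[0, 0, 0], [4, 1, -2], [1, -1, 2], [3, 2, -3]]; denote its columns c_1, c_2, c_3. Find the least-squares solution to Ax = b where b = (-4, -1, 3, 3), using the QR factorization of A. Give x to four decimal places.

c_1 = (0, 4, 1, 3); ‖c_1‖ = 5.0990, so q_1 = (0.0000, 0.7845, 0.1961, 0.5883).
q_1·c_2 = 0.0000·0 + 0.7845·1 + 0.1961·(-1) + 0.5883·2 = 1.7650.
u_2 = c_2 − 1.7650·q_1 = (0.0000, -0.3846, -1.3462, 0.9615).
‖u_2‖ = 1.6984, so q_2 = (0.0000, -0.2265, -0.7926, 0.5661).
q_1·c_3 = 0.0000·0 + 0.7845·(-2) + 0.1961·2 + 0.5883·(-3) = -2.9417; q_2·c_3 = 0.0000·0 + (-0.2265)·(-2) + (-0.7926)·2 + 0.5661·(-3) = -2.8307.
u_3 = c_3 + 2.9417·q_1 + 2.8307·q_2 = (0.0000, -0.3333, 0.3333, 0.3333).
‖u_3‖ = 0.5774, so q_3 = (0.0000, -0.5774, 0.5774, 0.5774).
Qᵀb = (1.5689, -0.4529, 4.0415).
Back-substitute: x_3 = 4.0415/0.5774 = 7.0000.
x_2 = (-0.4529 + 2.8307·7.0000)/1.6984 = 11.4000.
x_1 = (1.5689 − 1.7650·11.4000 + 2.9417·7.0000)/5.0990 = 0.4000.

x = (0.4000, 11.4000, 7.0000)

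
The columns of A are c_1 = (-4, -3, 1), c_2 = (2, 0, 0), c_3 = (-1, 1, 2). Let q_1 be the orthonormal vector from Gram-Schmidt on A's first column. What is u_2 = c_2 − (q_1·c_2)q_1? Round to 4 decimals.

c_1 = (-4, -3, 1); ‖c_1‖ = 5.0990, so q_1 = (-0.7845, -0.5883, 0.1961).
q_1·c_2 = (-0.7845)·2 + (-0.5883)·0 + 0.1961·0 = -1.5689.
u_2 = c_2 + 1.5689·q_1 = (0.7692, -0.9231, 0.3077).

u_2 = (0.7692, -0.9231, 0.3077)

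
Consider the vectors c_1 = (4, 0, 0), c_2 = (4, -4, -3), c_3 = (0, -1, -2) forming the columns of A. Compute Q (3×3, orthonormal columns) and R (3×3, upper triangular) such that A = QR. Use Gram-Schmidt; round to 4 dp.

q_1 = c_1/‖c_1‖ = (4, 0, 0)/4.0000 = (1.0000, 0.0000, 0.0000).
r_{12} = q_1·c_2 = 4.0000.
u_2 = c_2 − 4.0000·q_1 = (0.0000, -4.0000, -3.0000).
‖u_2‖ = 5.0000, so q_2 = (0.0000, -0.8000, -0.6000).
r_{13} = q_1·c_3 = 0.0000; r_{23} = q_2·c_3 = 2.0000.
u_3 = c_3 + 0.0000·q_1 − 2.0000·q_2 = (0.0000, 0.6000, -0.8000).
‖u_3‖ = 1.0000, so q_3 = (0.0000, 0.6000, -0.8000).

Q = [[1.0000, 0.0000, 0.0000], [0.0000, -0.8000, 0.6000], [0.0000, -0.6000, -0.8000]], R = [[4.0000, 4.0000, 0.0000], [0.0000, 5.0000, 2.0000], [0.0000, 0.0000, 1.0000]]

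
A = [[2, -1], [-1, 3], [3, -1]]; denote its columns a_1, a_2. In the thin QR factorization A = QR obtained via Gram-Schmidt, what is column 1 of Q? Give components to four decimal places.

e_1 = (0.5345, -0.2673, 0.8018)

a_1 = (2, -1, 3); ‖a_1‖ = 3.7417, so e_1 = (0.5345, -0.2673, 0.8018).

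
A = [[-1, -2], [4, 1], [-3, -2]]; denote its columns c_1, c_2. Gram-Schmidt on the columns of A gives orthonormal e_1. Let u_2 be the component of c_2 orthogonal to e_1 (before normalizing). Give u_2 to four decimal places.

u_2 = (-1.5385, -0.8462, -0.6154)

c_1 = (-1, 4, -3); ‖c_1‖ = 5.0990, so e_1 = (-0.1961, 0.7845, -0.5883).
e_1·c_2 = (-0.1961)·(-2) + 0.7845·1 + (-0.5883)·(-2) = 2.3534.
u_2 = c_2 − 2.3534·e_1 = (-1.5385, -0.8462, -0.6154).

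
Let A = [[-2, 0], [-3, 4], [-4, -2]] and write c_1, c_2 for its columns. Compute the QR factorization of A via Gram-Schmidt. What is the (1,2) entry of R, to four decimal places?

r_{12} = -0.7428

c_1 = (-2, -3, -4); ‖c_1‖ = 5.3852, so e_1 = (-0.3714, -0.5571, -0.7428).
r_{12} = e_1·c_2 = -0.7428.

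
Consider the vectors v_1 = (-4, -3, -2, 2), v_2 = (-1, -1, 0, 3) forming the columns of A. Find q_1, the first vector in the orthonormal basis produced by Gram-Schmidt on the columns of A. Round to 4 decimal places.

v_1 = (-4, -3, -2, 2); ‖v_1‖ = 5.7446, so q_1 = (-0.6963, -0.5222, -0.3482, 0.3482).

q_1 = (-0.6963, -0.5222, -0.3482, 0.3482)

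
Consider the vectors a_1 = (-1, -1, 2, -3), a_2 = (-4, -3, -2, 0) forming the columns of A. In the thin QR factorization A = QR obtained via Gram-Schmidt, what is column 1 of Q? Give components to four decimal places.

e_1 = a_1/‖a_1‖ = (-1, -1, 2, -3)/3.8730 = (-0.2582, -0.2582, 0.5164, -0.7746).

e_1 = (-0.2582, -0.2582, 0.5164, -0.7746)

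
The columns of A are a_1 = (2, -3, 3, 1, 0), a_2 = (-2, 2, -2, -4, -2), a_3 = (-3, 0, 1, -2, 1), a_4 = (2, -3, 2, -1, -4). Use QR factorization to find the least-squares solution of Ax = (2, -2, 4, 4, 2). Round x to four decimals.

x = (0.3395, -0.9855, 0.2285, -0.0209)

a_1 = (2, -3, 3, 1, 0); ‖a_1‖ = 4.7958, so e_1 = (0.4170, -0.6255, 0.6255, 0.2085, 0.0000).
e_1·a_2 = 0.4170·(-2) + (-0.6255)·2 + 0.6255·(-2) + 0.2085·(-4) + 0.0000·(-2) = -4.1703.
u_2 = a_2 + 4.1703·e_1 = (-0.2609, -0.6087, 0.6087, -3.1304, -2.0000).
‖u_2‖ = 3.8221, so e_2 = (-0.0683, -0.1593, 0.1593, -0.8190, -0.5233).
e_1·a_3 = 0.4170·(-3) + (-0.6255)·0 + 0.6255·1 + 0.2085·(-2) + 0.0000·1 = -1.0426; e_2·a_3 = (-0.0683)·(-3) + (-0.1593)·0 + 0.1593·1 + (-0.8190)·(-2) + (-0.5233)·1 = 1.4788.
u_3 = a_3 + 1.0426·e_1 − 1.4788·e_2 = (-2.4643, -0.4167, 1.4167, -0.5714, 1.7738).
‖u_3‖ = 3.4244, so e_3 = (-0.7196, -0.1217, 0.4137, -0.1669, 0.5180).
e_1·a_4 = 0.4170·2 + (-0.6255)·(-3) + 0.6255·2 + 0.2085·(-1) + 0.0000·(-4) = 3.7533; e_2·a_4 = (-0.0683)·2 + (-0.1593)·(-3) + 0.1593·2 + (-0.8190)·(-1) + (-0.5233)·(-4) = 3.5719; e_3·a_4 = (-0.7196)·2 + (-0.1217)·(-3) + 0.4137·2 + (-0.1669)·(-1) + 0.5180·(-4) = -2.1520.
u_4 = a_4 − 3.7533·e_1 − 3.5719·e_2 + 2.1520·e_3 = (-0.8701, -0.3452, -0.0264, 0.7838, -1.0162).
‖u_4‖ = 1.5887, so e_4 = (-0.5477, -0.2173, -0.0166, 0.4933, -0.6397).
Qᵀb = (5.4214, -3.5036, 0.8274, -0.0332).
Back-substitute: x_4 = -0.0332/1.5887 = -0.0209.
x_3 = (0.8274 + 2.1520·(-0.0209))/3.4244 = 0.2285.
x_2 = (-3.5036 − 1.4788·0.2285 − 3.5719·(-0.0209))/3.8221 = -0.9855.
x_1 = (5.4214 + 4.1703·(-0.9855) + 1.0426·0.2285 − 3.7533·(-0.0209))/4.7958 = 0.3395.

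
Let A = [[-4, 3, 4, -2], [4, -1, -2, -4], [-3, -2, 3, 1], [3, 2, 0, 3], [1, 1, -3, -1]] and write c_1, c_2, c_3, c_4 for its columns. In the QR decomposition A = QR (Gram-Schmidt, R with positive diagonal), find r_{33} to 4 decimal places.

r_{33} = 3.4852

q_1 = c_1/‖c_1‖ = (-4, 4, -3, 3, 1)/7.1414 = (-0.5601, 0.5601, -0.4201, 0.4201, 0.1400).
r_{12} = q_1·c_2 = -0.4201.
u_2 = c_2 + 0.4201·q_1 = (2.7647, -0.7647, -2.1765, 2.1765, 1.0588).
‖u_2‖ = 4.3386, so q_2 = (0.6372, -0.1763, -0.5017, 0.5017, 0.2440).
r_{13} = q_1·c_3 = -5.0410; r_{23} = q_2·c_3 = 0.6643.
u_3 = c_3 + 5.0410·q_1 − 0.6643·q_2 = (0.7531, 0.9406, 1.2156, 1.7844, -2.4563).
r_{33} = ‖u_3‖ = 3.4852.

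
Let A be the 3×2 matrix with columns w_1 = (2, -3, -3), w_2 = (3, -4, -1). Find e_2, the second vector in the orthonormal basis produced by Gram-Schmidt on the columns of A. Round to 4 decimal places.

e_2 = (0.4471, -0.4657, 0.7637)

w_1 = (2, -3, -3); ‖w_1‖ = 4.6904, so e_1 = (0.4264, -0.6396, -0.6396).
e_1·w_2 = 0.4264·3 + (-0.6396)·(-4) + (-0.6396)·(-1) = 4.4772.
u_2 = w_2 − 4.4772·e_1 = (1.0909, -1.1364, 1.8636).
‖u_2‖ = 2.4402, so e_2 = (0.4471, -0.4657, 0.7637).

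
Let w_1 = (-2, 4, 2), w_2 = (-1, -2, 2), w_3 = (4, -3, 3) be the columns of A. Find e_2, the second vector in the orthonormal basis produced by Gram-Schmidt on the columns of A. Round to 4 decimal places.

w_1 = (-2, 4, 2); ‖w_1‖ = 4.8990, so e_1 = (-0.4082, 0.8165, 0.4082).
e_1·w_2 = (-0.4082)·(-1) + 0.8165·(-2) + 0.4082·2 = -0.4082.
u_2 = w_2 + 0.4082·e_1 = (-1.1667, -1.6667, 2.1667).
‖u_2‖ = 2.9721, so e_2 = (-0.3925, -0.5608, 0.7290).

e_2 = (-0.3925, -0.5608, 0.7290)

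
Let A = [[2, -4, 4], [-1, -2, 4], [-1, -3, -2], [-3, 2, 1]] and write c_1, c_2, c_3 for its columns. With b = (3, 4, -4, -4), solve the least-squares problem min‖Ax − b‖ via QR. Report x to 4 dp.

e_1 = c_1/‖c_1‖ = (2, -1, -1, -3)/3.8730 = (0.5164, -0.2582, -0.2582, -0.7746).
r_{12} = e_1·c_2 = -2.3238.
u_2 = c_2 + 2.3238·e_1 = (-2.8000, -2.6000, -3.6000, 0.2000).
‖u_2‖ = 5.2536, so e_2 = (-0.5330, -0.4949, -0.6852, 0.0381).
r_{13} = e_1·c_3 = 0.7746; r_{23} = e_2·c_3 = -2.7029.
u_3 = c_3 − 0.7746·e_1 + 2.7029·e_2 = (2.1594, 2.8623, -3.6522, 1.7029).
‖u_3‖ = 5.3939, so e_3 = (0.4003, 0.5307, -0.6771, 0.3157).
Qᵀb = (4.6476, -0.9898, 4.7692).
Back-substitute: x_3 = 4.7692/5.3939 = 0.8842.
x_2 = (-0.9898 + 2.7029·0.8842)/5.2536 = 0.2665.
x_1 = (4.6476 + 2.3238·0.2665 − 0.7746·0.8842)/3.8730 = 1.1831.

x = (1.1831, 0.2665, 0.8842)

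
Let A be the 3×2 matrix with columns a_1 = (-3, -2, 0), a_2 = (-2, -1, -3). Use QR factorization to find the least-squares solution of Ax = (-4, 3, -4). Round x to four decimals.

a_1 = (-3, -2, 0); ‖a_1‖ = 3.6056, so q_1 = (-0.8321, -0.5547, 0.0000).
q_1·a_2 = (-0.8321)·(-2) + (-0.5547)·(-1) + 0.0000·(-3) = 2.2188.
u_2 = a_2 − 2.2188·q_1 = (-0.1538, 0.2308, -3.0000).
‖u_2‖ = 3.0128, so q_2 = (-0.0511, 0.0766, -0.9958).
Qᵀb = (1.6641, 4.4171).
Back-substitute: x_2 = 4.4171/3.0128 = 1.4661.
x_1 = (1.6641 − 2.2188·1.4661)/3.6056 = -0.4407.

x = (-0.4407, 1.4661)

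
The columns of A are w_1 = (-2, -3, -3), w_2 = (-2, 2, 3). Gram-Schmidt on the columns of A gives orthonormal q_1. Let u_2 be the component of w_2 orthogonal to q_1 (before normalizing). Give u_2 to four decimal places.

w_1 = (-2, -3, -3); ‖w_1‖ = 4.6904, so q_1 = (-0.4264, -0.6396, -0.6396).
q_1·w_2 = (-0.4264)·(-2) + (-0.6396)·2 + (-0.6396)·3 = -2.3452.
u_2 = w_2 + 2.3452·q_1 = (-3.0000, 0.5000, 1.5000).

u_2 = (-3.0000, 0.5000, 1.5000)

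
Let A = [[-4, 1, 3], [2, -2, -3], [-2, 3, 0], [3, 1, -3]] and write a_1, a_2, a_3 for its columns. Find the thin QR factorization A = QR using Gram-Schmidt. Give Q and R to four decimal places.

Q = [[-0.6963, -0.0990, -0.1779], [0.3482, -0.3961, -0.8462], [-0.3482, 0.6931, -0.5022], [0.5222, 0.5941, -0.0079]], R = [[5.7446, -1.9149, -4.7001], [0.0000, 3.3665, -0.8911], [0.0000, 0.0000, 2.0285]]

a_1 = (-4, 2, -2, 3); ‖a_1‖ = 5.7446, so q_1 = (-0.6963, 0.3482, -0.3482, 0.5222).
q_1·a_2 = (-0.6963)·1 + 0.3482·(-2) + (-0.3482)·3 + 0.5222·1 = -1.9149.
u_2 = a_2 + 1.9149·q_1 = (-0.3333, -1.3333, 2.3333, 2.0000).
‖u_2‖ = 3.3665, so q_2 = (-0.0990, -0.3961, 0.6931, 0.5941).
q_1·a_3 = (-0.6963)·3 + 0.3482·(-3) + (-0.3482)·0 + 0.5222·(-3) = -4.7001; q_2·a_3 = (-0.0990)·3 + (-0.3961)·(-3) + 0.6931·0 + 0.5941·(-3) = -0.8911.
u_3 = a_3 + 4.7001·q_1 + 0.8911·q_2 = (-0.3610, -1.7166, -1.0187, -0.0160).
‖u_3‖ = 2.0285, so q_3 = (-0.1779, -0.8462, -0.5022, -0.0079).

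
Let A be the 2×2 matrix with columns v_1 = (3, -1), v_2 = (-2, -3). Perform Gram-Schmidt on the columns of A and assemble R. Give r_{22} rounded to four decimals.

e_1 = v_1/‖v_1‖ = (3, -1)/3.1623 = (0.9487, -0.3162).
r_{12} = e_1·v_2 = -0.9487.
u_2 = v_2 + 0.9487·e_1 = (-1.1000, -3.3000).
r_{22} = ‖u_2‖ = 3.4785.

r_{22} = 3.4785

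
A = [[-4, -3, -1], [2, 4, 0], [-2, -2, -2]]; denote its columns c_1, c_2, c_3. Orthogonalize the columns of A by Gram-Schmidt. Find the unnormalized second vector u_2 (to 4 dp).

u_2 = (1.0000, 2.0000, 0.0000)

q_1 = c_1/‖c_1‖ = (-4, 2, -2)/4.8990 = (-0.8165, 0.4082, -0.4082).
r_{12} = q_1·c_2 = 4.8990.
u_2 = c_2 − 4.8990·q_1 = (1.0000, 2.0000, 0.0000).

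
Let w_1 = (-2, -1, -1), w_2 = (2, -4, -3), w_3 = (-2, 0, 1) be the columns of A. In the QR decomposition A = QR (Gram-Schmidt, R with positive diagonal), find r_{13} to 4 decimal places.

r_{13} = 1.2247

w_1 = (-2, -1, -1); ‖w_1‖ = 2.4495, so e_1 = (-0.8165, -0.4082, -0.4082).
r_{13} = e_1·w_3 = 1.2247.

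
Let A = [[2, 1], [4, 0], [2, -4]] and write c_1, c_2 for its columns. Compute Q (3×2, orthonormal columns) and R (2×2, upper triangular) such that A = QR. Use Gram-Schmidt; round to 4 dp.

e_1 = c_1/‖c_1‖ = (2, 4, 2)/4.8990 = (0.4082, 0.8165, 0.4082).
r_{12} = e_1·c_2 = -1.2247.
u_2 = c_2 + 1.2247·e_1 = (1.5000, 1.0000, -3.5000).
‖u_2‖ = 3.9370, so e_2 = (0.3810, 0.2540, -0.8890).

Q = [[0.4082, 0.3810], [0.8165, 0.2540], [0.4082, -0.8890]], R = [[4.8990, -1.2247], [0.0000, 3.9370]]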